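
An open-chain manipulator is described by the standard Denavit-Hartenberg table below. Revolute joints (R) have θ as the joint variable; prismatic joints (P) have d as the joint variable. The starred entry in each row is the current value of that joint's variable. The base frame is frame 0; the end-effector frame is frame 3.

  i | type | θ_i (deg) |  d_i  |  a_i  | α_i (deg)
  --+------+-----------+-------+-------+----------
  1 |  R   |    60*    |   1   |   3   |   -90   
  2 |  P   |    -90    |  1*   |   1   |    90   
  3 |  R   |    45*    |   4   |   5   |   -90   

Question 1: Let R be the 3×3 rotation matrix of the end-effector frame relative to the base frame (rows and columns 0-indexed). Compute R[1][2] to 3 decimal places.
End-effector z-axis (col 2 of R) = (-0.6124,0.3536,-0.7071)
R[1][2] = 0.3536

0.354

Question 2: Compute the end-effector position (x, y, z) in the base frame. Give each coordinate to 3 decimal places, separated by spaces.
after link 1: o_1 = (1.5000, 2.5981, 1.0000)
after link 2: o_2 = (0.6340, 3.0981, 2.0000)
after link 3: o_3 = (-4.4279, 1.4017, 5.5355)

-4.428 1.402 5.536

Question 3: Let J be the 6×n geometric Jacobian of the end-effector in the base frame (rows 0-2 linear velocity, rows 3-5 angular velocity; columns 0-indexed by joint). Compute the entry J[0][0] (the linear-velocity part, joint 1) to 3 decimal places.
-1.402

axis z_0 = ẑ; lever o_n−o_0 = (-4.4279,1.4017,5.5355)
cross product → J_v[:, 0] = (-1.4017,-4.4279,0.0000)
J_ω[:, 0] = z_0
entry J[0][0] = -1.4017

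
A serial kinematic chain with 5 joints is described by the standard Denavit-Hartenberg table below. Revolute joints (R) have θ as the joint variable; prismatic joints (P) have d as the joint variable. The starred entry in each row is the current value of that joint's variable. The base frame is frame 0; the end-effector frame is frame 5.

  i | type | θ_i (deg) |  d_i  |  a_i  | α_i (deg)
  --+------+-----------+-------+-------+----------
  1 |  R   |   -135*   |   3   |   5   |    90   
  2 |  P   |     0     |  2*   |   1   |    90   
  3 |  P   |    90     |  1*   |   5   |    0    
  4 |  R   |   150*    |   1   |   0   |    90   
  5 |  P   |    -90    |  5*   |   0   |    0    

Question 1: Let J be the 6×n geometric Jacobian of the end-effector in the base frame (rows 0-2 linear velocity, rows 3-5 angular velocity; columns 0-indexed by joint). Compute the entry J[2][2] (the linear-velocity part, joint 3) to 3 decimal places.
prismatic axis z_2 = (-0.0000,0.0000,-1.0000)
J_v[:, 2] = z_2; J_ω[:, 2] = (0,0,0)
entry J[2][2] = -1.0000

-1.000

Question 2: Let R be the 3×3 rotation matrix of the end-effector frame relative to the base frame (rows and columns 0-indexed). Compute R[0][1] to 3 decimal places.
End-effector y-axis (col 1 of R) = (0.9659,-0.2588,-0.0000)
R[0][1] = 0.9659

0.966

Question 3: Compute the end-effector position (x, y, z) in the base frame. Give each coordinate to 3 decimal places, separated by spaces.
-7.898 5.537 1.000

after link 1: o_1 = (-3.5355, -3.5355, 3.0000)
after link 2: o_2 = (-5.6569, -2.8284, 3.0000)
after link 3: o_3 = (-9.1924, 0.7071, 2.0000)
after link 4: o_4 = (-9.1924, 0.7071, 1.0000)
after link 5: o_5 = (-7.8983, 5.5367, 1.0000)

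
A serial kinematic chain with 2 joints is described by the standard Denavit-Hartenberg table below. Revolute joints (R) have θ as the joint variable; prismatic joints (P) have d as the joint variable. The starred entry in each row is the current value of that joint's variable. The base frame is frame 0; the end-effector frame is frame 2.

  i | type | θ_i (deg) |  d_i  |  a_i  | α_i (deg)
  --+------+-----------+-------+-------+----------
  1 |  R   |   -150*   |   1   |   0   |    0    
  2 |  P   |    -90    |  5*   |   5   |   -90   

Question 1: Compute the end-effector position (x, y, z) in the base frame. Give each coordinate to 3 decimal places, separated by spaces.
-2.500 4.330 6.000

after link 1: o_1 = (0.0000, 0.0000, 1.0000)
after link 2: o_2 = (-2.5000, 4.3301, 6.0000)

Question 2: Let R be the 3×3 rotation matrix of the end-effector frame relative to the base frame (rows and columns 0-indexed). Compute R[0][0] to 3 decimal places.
-0.500

End-effector x-axis (col 0 of R) = (-0.5000,0.8660,0.0000)
R[0][0] = -0.5000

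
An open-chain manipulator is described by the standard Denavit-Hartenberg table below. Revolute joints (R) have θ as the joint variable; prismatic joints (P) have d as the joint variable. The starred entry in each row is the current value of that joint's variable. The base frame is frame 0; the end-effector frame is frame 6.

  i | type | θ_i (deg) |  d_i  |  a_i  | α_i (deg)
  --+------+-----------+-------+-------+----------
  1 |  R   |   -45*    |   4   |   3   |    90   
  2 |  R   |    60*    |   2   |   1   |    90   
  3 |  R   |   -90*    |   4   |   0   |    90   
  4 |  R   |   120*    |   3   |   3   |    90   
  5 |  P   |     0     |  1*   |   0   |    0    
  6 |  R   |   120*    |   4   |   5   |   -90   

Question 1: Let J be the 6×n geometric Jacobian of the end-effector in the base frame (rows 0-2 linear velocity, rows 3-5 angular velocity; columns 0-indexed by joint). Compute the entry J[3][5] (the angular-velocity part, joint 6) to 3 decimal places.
0.919

axis z_5 = (0.9186,0.3062,-0.2500); lever o_n−o_5 = (1.7014,4.9654,-3.6675)
cross product → J_v[:, 5] = (0.1184,2.9434,4.0401)
J_ω[:, 5] = z_5
entry J[3][5] = 0.9186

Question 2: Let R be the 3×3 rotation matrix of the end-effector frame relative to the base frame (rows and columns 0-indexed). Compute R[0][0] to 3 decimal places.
-0.395

End-effector x-axis (col 0 of R) = (-0.3946,0.7481,-0.5335)
R[0][0] = -0.3946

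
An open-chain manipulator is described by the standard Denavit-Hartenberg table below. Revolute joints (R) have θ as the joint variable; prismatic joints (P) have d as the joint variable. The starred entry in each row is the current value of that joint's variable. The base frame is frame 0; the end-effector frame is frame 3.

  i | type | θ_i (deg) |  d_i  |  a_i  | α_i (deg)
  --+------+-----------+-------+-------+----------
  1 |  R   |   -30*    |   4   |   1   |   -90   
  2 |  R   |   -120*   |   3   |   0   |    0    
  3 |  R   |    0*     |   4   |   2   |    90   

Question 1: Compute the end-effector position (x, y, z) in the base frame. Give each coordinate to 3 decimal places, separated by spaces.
after link 1: o_1 = (0.8660, -0.5000, 4.0000)
after link 2: o_2 = (2.3660, 2.0981, 4.0000)
after link 3: o_3 = (3.5000, 6.0622, 5.7321)

3.500 6.062 5.732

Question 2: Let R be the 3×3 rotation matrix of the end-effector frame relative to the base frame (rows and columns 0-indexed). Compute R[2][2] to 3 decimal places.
End-effector z-axis (col 2 of R) = (-0.7500,0.4330,-0.5000)
R[2][2] = -0.5000

-0.500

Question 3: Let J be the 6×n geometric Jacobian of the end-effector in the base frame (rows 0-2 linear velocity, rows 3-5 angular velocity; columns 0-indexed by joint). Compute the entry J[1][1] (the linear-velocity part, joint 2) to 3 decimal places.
-0.866

axis z_1 = (0.5000,0.8660,0.0000); lever o_n−o_1 = (2.6340,6.5622,1.7321)
cross product → J_v[:, 1] = (1.5000,-0.8660,1.0000)
J_ω[:, 1] = z_1
entry J[1][1] = -0.8660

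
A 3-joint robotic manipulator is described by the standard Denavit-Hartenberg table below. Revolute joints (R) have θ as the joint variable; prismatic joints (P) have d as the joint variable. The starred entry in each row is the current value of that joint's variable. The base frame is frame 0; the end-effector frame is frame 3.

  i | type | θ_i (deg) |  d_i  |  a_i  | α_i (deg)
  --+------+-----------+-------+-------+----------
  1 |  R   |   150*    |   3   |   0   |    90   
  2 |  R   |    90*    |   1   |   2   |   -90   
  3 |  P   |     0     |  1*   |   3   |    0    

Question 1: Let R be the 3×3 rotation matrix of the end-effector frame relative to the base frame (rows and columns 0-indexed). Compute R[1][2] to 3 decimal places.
End-effector z-axis (col 2 of R) = (0.8660,-0.5000,0.0000)
R[1][2] = -0.5000

-0.500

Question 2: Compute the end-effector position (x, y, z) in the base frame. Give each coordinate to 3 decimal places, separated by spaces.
1.366 0.366 8.000

after link 1: o_1 = (0.0000, 0.0000, 3.0000)
after link 2: o_2 = (0.5000, 0.8660, 5.0000)
after link 3: o_3 = (1.3660, 0.3660, 8.0000)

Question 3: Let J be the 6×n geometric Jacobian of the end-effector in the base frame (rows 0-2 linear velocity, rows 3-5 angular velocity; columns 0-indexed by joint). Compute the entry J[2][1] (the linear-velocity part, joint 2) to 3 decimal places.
axis z_1 = (0.5000,0.8660,0.0000); lever o_n−o_1 = (1.3660,0.3660,5.0000)
cross product → J_v[:, 1] = (4.3301,-2.5000,-1.0000)
J_ω[:, 1] = z_1
entry J[2][1] = -1.0000

-1.000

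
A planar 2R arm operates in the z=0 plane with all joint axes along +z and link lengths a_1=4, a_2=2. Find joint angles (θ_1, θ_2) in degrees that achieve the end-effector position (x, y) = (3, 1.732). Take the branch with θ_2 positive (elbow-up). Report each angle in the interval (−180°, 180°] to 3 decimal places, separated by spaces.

cos θ_2 = (11.9998−4²−2²)/(2·4·2) = -0.5000; θ_2 = 120.0007° (elbow-up)
β = atan2(1.7320,3.0000) = 29.9993°; ψ = atan2(1.7320,3.0000) = 30.0000°
θ_1 = β − ψ = -0.0007°

-0.001 120.001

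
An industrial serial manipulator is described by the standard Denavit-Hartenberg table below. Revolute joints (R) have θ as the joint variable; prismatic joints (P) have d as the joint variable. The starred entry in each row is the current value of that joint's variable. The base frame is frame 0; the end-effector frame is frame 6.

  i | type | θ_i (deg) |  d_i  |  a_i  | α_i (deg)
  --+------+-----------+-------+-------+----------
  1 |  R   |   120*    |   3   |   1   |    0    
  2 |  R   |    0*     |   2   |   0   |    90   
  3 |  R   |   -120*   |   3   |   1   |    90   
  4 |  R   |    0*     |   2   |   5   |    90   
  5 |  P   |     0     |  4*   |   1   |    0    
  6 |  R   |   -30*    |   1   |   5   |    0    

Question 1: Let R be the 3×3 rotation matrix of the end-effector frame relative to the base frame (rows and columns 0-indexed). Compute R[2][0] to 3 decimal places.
End-effector x-axis (col 0 of R) = (-0.0000,0.0000,-1.0000)
R[2][0] = -1.0000

-1.000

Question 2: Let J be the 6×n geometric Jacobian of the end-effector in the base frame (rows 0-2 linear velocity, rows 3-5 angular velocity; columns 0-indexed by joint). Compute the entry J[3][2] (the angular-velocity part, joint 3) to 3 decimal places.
0.866

axis z_2 = (0.8660,0.5000,0.0000); lever o_n−o_2 = (0.8840,-5.5311,-10.0622)
cross product → J_v[:, 2] = (-5.0311,8.7141,-5.2321)
J_ω[:, 2] = z_2
entry J[3][2] = 0.8660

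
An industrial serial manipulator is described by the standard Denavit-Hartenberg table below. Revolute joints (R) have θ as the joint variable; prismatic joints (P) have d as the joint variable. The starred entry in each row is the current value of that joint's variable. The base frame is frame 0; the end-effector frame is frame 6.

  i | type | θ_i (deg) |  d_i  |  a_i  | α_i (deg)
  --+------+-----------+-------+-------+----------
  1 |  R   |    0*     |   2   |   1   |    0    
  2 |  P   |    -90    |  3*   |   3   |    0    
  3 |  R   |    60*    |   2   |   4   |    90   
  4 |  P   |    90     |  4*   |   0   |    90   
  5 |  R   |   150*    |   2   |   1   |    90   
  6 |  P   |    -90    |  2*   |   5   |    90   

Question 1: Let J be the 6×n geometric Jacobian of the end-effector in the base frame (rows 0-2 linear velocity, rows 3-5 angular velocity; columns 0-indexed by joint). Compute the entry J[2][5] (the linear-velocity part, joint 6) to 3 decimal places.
prismatic axis z_5 = (-0.4330,-0.7500,0.5000)
J_v[:, 5] = z_5; J_ω[:, 5] = (0,0,0)
entry J[2][5] = 0.5000

0.500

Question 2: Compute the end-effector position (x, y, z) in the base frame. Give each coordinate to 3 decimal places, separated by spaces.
-1.250 -8.897 7.134

after link 1: o_1 = (1.0000, 0.0000, 2.0000)
after link 2: o_2 = (1.0000, -3.0000, 5.0000)
after link 3: o_3 = (4.4641, -5.0000, 7.0000)
after link 4: o_4 = (2.4641, -8.4641, 7.0000)
after link 5: o_5 = (3.9462, -9.8971, 6.1340)
after link 6: o_6 = (-1.2500, -8.8971, 7.1340)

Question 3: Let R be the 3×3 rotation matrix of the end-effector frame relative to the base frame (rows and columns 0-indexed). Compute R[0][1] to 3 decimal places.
-0.433

End-effector y-axis (col 1 of R) = (-0.4330,-0.7500,0.5000)
R[0][1] = -0.4330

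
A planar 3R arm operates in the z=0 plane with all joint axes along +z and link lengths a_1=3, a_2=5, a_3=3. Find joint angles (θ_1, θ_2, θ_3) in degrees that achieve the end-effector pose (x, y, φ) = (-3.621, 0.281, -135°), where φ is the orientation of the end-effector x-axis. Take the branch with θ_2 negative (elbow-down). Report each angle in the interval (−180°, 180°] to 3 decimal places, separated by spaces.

wrist centre = target − a_3·(cos φ, sin φ) = (-1.4997, 2.4023)
cos θ_2 = (8.0202−3²−5²)/(2·3·5) = -0.8660; θ_2 = -149.9964° (elbow-down)
β = atan2(2.4023,-1.4997) = 121.9750°; ψ = atan2(-2.5003,-1.3300) = -118.0098°
θ_1 = β − ψ = 239.9849°
θ_3 = φ − θ_1 − θ_2 = 135.0115° (wrapped to (-180°,180°])

-120.015 -149.996 135.012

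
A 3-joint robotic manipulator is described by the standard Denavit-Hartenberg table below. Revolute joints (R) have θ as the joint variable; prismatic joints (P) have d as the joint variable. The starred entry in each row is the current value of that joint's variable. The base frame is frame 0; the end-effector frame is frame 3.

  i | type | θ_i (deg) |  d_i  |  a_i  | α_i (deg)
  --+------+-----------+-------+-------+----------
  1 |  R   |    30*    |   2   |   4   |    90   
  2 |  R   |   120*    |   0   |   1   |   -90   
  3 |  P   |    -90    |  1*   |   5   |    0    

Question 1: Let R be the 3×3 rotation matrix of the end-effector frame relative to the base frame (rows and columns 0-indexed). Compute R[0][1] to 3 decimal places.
-0.433

End-effector y-axis (col 1 of R) = (-0.4330,-0.2500,0.8660)
R[0][1] = -0.4330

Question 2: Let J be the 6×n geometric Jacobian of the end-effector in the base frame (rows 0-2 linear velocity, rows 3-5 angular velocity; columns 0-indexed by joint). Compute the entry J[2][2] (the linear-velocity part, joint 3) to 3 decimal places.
prismatic axis z_2 = (-0.7500,-0.4330,-0.5000)
J_v[:, 2] = z_2; J_ω[:, 2] = (0,0,0)
entry J[2][2] = -0.5000

-0.500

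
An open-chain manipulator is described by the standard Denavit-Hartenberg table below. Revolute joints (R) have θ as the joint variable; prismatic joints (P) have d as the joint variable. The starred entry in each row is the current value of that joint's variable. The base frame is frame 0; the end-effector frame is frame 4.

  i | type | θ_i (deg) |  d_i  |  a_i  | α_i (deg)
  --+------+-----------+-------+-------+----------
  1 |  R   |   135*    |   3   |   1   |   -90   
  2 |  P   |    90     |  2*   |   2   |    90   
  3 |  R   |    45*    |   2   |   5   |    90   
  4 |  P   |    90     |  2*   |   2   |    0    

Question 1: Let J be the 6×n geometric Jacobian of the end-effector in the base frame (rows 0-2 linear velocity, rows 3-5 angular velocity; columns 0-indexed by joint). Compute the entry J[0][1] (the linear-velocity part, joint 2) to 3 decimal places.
-0.707

prismatic axis z_1 = (-0.7071,-0.7071,0.0000)
J_v[:, 1] = z_1; J_ω[:, 1] = (0,0,0)
entry J[0][1] = -0.7071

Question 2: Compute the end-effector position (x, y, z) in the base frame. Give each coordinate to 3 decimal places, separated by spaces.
after link 1: o_1 = (-0.7071, 0.7071, 3.0000)
after link 2: o_2 = (-2.1213, -0.7071, 1.0000)
after link 3: o_3 = (-6.0355, -1.7929, -2.5355)
after link 4: o_4 = (-6.4497, 0.6213, -3.9497)

-6.450 0.621 -3.950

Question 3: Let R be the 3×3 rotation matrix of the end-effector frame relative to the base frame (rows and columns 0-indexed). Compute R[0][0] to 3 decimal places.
End-effector x-axis (col 0 of R) = (-0.7071,0.7071,0.0000)
R[0][0] = -0.7071

-0.707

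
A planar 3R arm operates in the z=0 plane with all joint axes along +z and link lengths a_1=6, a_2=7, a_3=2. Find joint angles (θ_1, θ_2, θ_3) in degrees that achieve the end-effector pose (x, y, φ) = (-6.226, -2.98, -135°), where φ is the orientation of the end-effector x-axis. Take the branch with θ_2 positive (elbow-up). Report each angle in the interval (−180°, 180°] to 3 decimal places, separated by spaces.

wrist centre = target − a_3·(cos φ, sin φ) = (-4.8118, -1.5658)
cos θ_2 = (25.6050−6²−7²)/(2·6·7) = -0.7071; θ_2 = 134.9981° (elbow-up)
β = atan2(-1.5658,-4.8118) = -161.9748°; ψ = atan2(4.9499,1.0504) = 78.0191°
θ_1 = β − ψ = -239.9938°
θ_3 = φ − θ_1 − θ_2 = -30.0043° (wrapped to (-180°,180°])

120.006 134.998 -30.004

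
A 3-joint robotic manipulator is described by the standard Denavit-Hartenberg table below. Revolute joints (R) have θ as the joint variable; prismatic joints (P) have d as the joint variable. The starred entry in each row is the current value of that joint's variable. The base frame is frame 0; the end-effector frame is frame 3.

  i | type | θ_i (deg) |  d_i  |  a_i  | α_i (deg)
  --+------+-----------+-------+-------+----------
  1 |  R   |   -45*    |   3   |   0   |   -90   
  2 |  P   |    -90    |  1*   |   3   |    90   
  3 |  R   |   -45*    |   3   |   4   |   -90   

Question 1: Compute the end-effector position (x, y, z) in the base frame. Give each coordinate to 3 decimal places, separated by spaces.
-3.414 0.828 8.828

after link 1: o_1 = (0.0000, 0.0000, 3.0000)
after link 2: o_2 = (0.7071, 0.7071, 6.0000)
after link 3: o_3 = (-3.4142, 0.8284, 8.8284)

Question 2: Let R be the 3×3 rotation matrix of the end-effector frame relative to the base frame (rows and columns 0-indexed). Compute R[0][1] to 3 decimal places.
0.707

End-effector y-axis (col 1 of R) = (0.7071,-0.7071,-0.0000)
R[0][1] = 0.7071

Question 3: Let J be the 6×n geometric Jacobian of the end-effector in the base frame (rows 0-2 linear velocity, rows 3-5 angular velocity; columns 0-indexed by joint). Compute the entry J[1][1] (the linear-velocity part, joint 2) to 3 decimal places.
0.707

prismatic axis z_1 = (0.7071,0.7071,0.0000)
J_v[:, 1] = z_1; J_ω[:, 1] = (0,0,0)
entry J[1][1] = 0.7071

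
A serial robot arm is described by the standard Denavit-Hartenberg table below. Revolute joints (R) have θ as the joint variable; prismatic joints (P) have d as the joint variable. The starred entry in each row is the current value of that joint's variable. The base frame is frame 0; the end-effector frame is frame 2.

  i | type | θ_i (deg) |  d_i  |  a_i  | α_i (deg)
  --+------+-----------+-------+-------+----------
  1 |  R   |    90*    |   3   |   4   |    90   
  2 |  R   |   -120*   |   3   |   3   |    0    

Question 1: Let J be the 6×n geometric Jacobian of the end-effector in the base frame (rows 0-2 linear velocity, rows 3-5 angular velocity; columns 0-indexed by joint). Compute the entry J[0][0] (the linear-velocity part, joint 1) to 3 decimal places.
-2.500

axis z_0 = ẑ; lever o_n−o_0 = (3.0000,2.5000,0.4019)
cross product → J_v[:, 0] = (-2.5000,3.0000,0.0000)
J_ω[:, 0] = z_0
entry J[0][0] = -2.5000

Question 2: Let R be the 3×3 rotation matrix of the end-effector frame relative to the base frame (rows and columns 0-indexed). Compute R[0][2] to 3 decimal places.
1.000

End-effector z-axis (col 2 of R) = (1.0000,-0.0000,0.0000)
R[0][2] = 1.0000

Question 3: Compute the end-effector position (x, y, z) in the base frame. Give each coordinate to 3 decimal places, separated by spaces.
3.000 2.500 0.402

after link 1: o_1 = (0.0000, 4.0000, 3.0000)
after link 2: o_2 = (3.0000, 2.5000, 0.4019)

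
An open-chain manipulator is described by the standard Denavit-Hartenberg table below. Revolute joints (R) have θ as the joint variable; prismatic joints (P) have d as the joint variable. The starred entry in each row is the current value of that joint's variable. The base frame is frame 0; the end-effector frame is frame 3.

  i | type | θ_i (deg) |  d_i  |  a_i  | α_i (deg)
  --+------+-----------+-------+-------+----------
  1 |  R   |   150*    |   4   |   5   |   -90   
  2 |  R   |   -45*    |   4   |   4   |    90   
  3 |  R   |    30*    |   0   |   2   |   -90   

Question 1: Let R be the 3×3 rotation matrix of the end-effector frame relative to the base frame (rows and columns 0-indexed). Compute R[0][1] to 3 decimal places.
End-effector y-axis (col 1 of R) = (-0.6124,0.3536,-0.7071)
R[0][1] = -0.6124

-0.612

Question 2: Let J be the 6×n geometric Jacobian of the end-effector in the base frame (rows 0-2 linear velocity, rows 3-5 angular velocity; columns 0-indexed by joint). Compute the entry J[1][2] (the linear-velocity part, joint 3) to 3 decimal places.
axis z_2 = (0.6124,-0.3536,0.7071); lever o_n−o_2 = (-1.5607,-0.2537,1.2247)
cross product → J_v[:, 2] = (-0.2537,-1.8536,-0.7071)
J_ω[:, 2] = z_2
entry J[1][2] = -1.8536

-1.854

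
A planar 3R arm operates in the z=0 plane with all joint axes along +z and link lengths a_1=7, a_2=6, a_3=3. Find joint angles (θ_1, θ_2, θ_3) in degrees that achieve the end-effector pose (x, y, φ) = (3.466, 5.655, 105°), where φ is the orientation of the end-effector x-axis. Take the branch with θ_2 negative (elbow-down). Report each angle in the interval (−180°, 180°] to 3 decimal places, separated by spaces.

wrist centre = target − a_3·(cos φ, sin φ) = (4.2425, 2.7572)
cos θ_2 = (25.6007−7²−6²)/(2·7·6) = -0.7071; θ_2 = -135.0022° (elbow-down)
β = atan2(2.7572,4.2425) = 33.0203°; ψ = atan2(-4.2425,2.7572) = -56.9801°
θ_1 = β − ψ = 90.0004°
θ_3 = φ − θ_1 − θ_2 = 150.0018° (wrapped to (-180°,180°])

90.000 -135.002 150.002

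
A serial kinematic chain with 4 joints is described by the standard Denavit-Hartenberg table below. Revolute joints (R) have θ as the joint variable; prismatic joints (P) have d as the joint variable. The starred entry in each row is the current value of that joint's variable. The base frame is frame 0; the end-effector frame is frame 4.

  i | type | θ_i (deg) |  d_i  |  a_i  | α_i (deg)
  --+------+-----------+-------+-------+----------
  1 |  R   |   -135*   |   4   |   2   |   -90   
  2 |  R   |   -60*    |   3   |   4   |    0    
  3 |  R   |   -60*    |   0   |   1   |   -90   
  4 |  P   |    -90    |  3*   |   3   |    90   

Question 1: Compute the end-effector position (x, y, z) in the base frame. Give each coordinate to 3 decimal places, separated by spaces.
-0.069 -8.555 9.830

after link 1: o_1 = (-1.4142, -1.4142, 4.0000)
after link 2: o_2 = (-0.7071, -4.9497, 7.4641)
after link 3: o_3 = (-0.3536, -4.5962, 8.3301)
after link 4: o_4 = (-0.0694, -8.5546, 9.8301)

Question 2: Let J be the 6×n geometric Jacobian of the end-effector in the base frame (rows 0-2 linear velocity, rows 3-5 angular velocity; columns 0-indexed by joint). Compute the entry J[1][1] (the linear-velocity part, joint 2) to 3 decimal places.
-4.123

axis z_1 = (0.7071,-0.7071,0.0000); lever o_n−o_1 = (1.3449,-7.1404,5.8301)
cross product → J_v[:, 1] = (-4.1225,-4.1225,-4.0981)
J_ω[:, 1] = z_1
entry J[1][1] = -4.1225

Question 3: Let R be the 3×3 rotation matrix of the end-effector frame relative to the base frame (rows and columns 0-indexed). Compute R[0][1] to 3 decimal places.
End-effector y-axis (col 1 of R) = (-0.6124,-0.6124,0.5000)
R[0][1] = -0.6124

-0.612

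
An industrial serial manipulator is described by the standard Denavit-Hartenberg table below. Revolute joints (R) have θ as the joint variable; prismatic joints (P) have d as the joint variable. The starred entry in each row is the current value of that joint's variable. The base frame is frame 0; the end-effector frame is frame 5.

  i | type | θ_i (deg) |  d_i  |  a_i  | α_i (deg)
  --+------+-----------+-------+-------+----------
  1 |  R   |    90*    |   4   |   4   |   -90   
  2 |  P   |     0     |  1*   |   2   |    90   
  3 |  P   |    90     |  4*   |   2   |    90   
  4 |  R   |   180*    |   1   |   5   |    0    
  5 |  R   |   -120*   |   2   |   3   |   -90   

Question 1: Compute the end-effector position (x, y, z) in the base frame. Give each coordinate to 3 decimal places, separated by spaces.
0.500 9.000 10.598

after link 1: o_1 = (0.0000, 4.0000, 4.0000)
after link 2: o_2 = (-1.0000, 6.0000, 4.0000)
after link 3: o_3 = (-3.0000, 6.0000, 8.0000)
after link 4: o_4 = (2.0000, 7.0000, 8.0000)
after link 5: o_5 = (0.5000, 9.0000, 10.5981)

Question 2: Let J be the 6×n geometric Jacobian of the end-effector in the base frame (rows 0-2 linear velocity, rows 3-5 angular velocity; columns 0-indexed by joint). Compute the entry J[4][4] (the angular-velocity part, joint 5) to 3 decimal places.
axis z_4 = (0.0000,1.0000,0.0000); lever o_n−o_4 = (-1.5000,2.0000,2.5981)
cross product → J_v[:, 4] = (2.5981,-0.0000,1.5000)
J_ω[:, 4] = z_4
entry J[4][4] = 1.0000

1.000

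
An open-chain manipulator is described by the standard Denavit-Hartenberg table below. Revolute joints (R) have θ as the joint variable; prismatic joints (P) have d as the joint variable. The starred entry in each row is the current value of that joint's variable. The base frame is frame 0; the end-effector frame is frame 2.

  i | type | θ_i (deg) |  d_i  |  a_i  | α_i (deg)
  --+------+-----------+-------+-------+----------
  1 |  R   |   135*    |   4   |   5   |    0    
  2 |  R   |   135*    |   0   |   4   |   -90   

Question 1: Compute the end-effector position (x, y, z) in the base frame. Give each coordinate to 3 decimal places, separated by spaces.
after link 1: o_1 = (-3.5355, 3.5355, 4.0000)
after link 2: o_2 = (-3.5355, -0.4645, 4.0000)

-3.536 -0.464 4.000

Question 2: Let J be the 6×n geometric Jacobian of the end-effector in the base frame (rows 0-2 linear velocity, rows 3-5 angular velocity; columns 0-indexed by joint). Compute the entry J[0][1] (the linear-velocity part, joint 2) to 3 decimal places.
axis z_1 = (0.0000,0.0000,1.0000); lever o_n−o_1 = (-0.0000,-4.0000,0.0000)
cross product → J_v[:, 1] = (4.0000,-0.0000,0.0000)
J_ω[:, 1] = z_1
entry J[0][1] = 4.0000

4.000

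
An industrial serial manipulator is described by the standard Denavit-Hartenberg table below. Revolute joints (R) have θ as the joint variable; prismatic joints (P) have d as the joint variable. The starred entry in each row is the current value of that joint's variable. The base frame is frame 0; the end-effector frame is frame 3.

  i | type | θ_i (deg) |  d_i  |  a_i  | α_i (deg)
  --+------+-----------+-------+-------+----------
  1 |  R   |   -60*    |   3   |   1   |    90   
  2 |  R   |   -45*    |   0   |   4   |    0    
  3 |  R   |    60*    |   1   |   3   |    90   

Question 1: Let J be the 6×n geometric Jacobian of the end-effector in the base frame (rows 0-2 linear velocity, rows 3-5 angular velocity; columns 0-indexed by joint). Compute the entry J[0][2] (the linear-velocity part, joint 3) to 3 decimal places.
-0.388

axis z_2 = (-0.8660,-0.5000,0.0000); lever o_n−o_2 = (0.5829,-3.0095,0.7765)
cross product → J_v[:, 2] = (-0.3882,0.6724,2.8978)
J_ω[:, 2] = z_2
entry J[0][2] = -0.3882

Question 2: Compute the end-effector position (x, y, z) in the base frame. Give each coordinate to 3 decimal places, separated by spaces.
after link 1: o_1 = (0.5000, -0.8660, 3.0000)
after link 2: o_2 = (1.9142, -3.3155, 0.1716)
after link 3: o_3 = (2.4971, -6.3251, 0.9480)

2.497 -6.325 0.948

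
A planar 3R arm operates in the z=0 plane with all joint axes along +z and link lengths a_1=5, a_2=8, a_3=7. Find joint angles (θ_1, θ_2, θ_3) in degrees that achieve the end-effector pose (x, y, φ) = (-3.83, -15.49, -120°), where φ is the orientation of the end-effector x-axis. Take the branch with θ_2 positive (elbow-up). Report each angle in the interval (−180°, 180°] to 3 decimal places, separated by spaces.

wrist centre = target − a_3·(cos φ, sin φ) = (-0.3300, -9.4278)
cos θ_2 = (88.9927−5²−8²)/(2·5·8) = -0.0001; θ_2 = 90.0052° (elbow-up)
β = atan2(-9.4278,-0.3300) = -92.0047°; ψ = atan2(8.0000,4.9993) = 57.9984°
θ_1 = β − ψ = -150.0031°
θ_3 = φ − θ_1 − θ_2 = -60.0022° (wrapped to (-180°,180°])

-150.003 90.005 -60.002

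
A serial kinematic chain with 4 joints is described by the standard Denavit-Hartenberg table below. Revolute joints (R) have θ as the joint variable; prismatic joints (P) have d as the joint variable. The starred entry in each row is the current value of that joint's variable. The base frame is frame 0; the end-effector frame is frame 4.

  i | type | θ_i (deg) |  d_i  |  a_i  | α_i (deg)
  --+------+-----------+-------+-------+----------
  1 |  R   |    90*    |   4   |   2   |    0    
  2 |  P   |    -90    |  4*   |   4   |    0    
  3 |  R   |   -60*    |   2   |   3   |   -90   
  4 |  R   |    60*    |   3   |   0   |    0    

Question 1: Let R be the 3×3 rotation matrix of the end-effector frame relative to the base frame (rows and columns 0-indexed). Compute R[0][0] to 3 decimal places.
0.250

End-effector x-axis (col 0 of R) = (0.2500,-0.4330,-0.8660)
R[0][0] = 0.2500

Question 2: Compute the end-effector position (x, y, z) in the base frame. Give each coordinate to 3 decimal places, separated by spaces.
8.098 0.902 10.000

after link 1: o_1 = (0.0000, 2.0000, 4.0000)
after link 2: o_2 = (4.0000, 2.0000, 8.0000)
after link 3: o_3 = (5.5000, -0.5981, 10.0000)
after link 4: o_4 = (8.0981, 0.9019, 10.0000)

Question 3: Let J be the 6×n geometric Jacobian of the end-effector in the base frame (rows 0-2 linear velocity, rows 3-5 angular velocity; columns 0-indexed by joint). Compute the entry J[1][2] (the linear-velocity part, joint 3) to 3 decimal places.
4.098

axis z_2 = (0.0000,0.0000,1.0000); lever o_n−o_2 = (4.0981,-1.0981,2.0000)
cross product → J_v[:, 2] = (1.0981,4.0981,-0.0000)
J_ω[:, 2] = z_2
entry J[1][2] = 4.0981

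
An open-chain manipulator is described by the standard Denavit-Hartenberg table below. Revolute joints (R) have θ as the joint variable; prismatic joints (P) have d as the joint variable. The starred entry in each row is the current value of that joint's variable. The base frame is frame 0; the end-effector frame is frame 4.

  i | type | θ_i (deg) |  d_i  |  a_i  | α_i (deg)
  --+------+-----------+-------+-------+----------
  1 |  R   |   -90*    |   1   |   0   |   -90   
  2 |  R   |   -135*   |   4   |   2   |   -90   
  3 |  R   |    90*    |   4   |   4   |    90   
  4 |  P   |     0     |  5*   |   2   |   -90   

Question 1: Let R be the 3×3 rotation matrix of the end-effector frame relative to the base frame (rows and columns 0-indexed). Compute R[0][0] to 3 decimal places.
-1.000

End-effector x-axis (col 0 of R) = (-1.0000,-0.0000,0.0000)
R[0][0] = -1.0000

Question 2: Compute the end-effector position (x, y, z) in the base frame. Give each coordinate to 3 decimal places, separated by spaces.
after link 1: o_1 = (0.0000, 0.0000, 1.0000)
after link 2: o_2 = (4.0000, 1.4142, 2.4142)
after link 3: o_3 = (0.0000, -1.4142, 5.2426)
after link 4: o_4 = (-2.0000, 2.1213, 8.7782)

-2.000 2.121 8.778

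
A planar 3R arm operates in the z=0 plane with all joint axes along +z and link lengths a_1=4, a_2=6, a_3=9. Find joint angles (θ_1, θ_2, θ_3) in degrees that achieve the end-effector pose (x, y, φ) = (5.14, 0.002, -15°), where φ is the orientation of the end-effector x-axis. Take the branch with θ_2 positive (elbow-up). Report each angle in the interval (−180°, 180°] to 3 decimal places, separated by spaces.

wrist centre = target − a_3·(cos φ, sin φ) = (-3.5533, 2.3314)
cos θ_2 = (18.0615−4²−6²)/(2·4·6) = -0.7071; θ_2 = 134.9956° (elbow-up)
β = atan2(2.3314,-3.5533) = 146.7308°; ψ = atan2(4.2430,-0.2423) = 93.2686°
θ_1 = β − ψ = 53.4622°
θ_3 = φ − θ_1 − θ_2 = 156.5422° (wrapped to (-180°,180°])

53.462 134.996 156.542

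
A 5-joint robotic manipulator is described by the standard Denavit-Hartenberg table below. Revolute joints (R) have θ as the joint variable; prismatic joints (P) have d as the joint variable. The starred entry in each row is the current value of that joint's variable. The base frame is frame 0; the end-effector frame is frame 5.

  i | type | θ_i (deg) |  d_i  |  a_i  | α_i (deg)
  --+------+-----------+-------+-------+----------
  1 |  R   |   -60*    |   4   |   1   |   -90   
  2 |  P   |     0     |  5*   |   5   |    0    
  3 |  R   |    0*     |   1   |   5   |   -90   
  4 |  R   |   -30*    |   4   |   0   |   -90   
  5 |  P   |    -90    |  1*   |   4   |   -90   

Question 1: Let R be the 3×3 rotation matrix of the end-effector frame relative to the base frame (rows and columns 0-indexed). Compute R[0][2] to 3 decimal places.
End-effector z-axis (col 2 of R) = (0.8660,-0.5000,0.0000)
R[0][2] = 0.8660

0.866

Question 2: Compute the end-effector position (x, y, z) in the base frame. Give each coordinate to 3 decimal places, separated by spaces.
10.196 -7.392 -4.000

after link 1: o_1 = (0.5000, -0.8660, 4.0000)
after link 2: o_2 = (7.3301, -2.6962, 4.0000)
after link 3: o_3 = (10.6962, -6.5263, 4.0000)
after link 4: o_4 = (10.6962, -6.5263, 0.0000)
after link 5: o_5 = (10.1962, -7.3923, -4.0000)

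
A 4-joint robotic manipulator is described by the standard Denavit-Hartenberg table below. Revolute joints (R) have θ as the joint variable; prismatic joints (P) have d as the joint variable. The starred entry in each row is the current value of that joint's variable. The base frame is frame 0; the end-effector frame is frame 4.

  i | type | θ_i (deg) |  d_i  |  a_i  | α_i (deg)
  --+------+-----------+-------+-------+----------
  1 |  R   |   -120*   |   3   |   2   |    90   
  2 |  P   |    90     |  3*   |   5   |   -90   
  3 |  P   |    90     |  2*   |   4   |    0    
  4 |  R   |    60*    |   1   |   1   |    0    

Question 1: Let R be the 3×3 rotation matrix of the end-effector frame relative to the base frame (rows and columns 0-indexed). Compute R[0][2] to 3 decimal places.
End-effector z-axis (col 2 of R) = (0.5000,0.8660,0.0000)
R[0][2] = 0.5000

0.500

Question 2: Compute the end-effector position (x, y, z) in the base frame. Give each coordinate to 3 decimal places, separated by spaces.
after link 1: o_1 = (-1.0000, -1.7321, 3.0000)
after link 2: o_2 = (-3.5981, -0.2321, 8.0000)
after link 3: o_3 = (0.8660, -0.5000, 8.0000)
after link 4: o_4 = (1.7990, 0.1160, 7.1340)

1.799 0.116 7.134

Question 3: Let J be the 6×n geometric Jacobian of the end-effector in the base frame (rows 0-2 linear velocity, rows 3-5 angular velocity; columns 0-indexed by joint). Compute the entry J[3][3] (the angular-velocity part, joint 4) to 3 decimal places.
0.500

axis z_3 = (0.5000,0.8660,0.0000); lever o_n−o_3 = (0.9330,0.6160,-0.8660)
cross product → J_v[:, 3] = (-0.7500,0.4330,-0.5000)
J_ω[:, 3] = z_3
entry J[3][3] = 0.5000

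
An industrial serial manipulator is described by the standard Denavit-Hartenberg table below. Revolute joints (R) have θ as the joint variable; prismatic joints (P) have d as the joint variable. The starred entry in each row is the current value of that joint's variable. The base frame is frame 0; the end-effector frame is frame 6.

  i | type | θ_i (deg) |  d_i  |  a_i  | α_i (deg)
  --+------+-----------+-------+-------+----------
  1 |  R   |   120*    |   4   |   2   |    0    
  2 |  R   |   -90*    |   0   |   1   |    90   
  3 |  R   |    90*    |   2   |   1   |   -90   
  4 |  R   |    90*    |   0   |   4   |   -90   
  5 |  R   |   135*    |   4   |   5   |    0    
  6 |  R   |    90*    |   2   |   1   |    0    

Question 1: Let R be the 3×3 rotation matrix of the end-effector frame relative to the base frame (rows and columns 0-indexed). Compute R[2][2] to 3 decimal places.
End-effector z-axis (col 2 of R) = (-0.0000,-0.0000,-1.0000)
R[2][2] = -1.0000

-1.000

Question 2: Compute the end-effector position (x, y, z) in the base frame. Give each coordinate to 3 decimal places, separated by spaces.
3.437 1.704 -1.000

after link 1: o_1 = (-1.0000, 1.7321, 4.0000)
after link 2: o_2 = (-0.1340, 2.2321, 4.0000)
after link 3: o_3 = (0.8660, 0.5000, 5.0000)
after link 4: o_4 = (-1.1340, 3.9641, 5.0000)
after link 5: o_5 = (3.6957, 2.6700, 1.0000)
after link 6: o_6 = (3.4368, 1.7041, -1.0000)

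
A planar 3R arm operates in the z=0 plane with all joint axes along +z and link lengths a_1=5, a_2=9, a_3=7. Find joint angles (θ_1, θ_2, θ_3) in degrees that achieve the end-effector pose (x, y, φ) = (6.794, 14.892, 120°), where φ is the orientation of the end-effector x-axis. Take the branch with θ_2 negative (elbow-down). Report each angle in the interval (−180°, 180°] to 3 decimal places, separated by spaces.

wrist centre = target − a_3·(cos φ, sin φ) = (10.2940, 8.8298)
cos θ_2 = (183.9322−5²−9²)/(2·5·9) = 0.8659; θ_2 = -30.0128° (elbow-down)
β = atan2(8.8298,10.2940) = 40.6218°; ψ = atan2(-4.5017,12.7932) = -19.3862°
θ_1 = β − ψ = 60.0080°
θ_3 = φ − θ_1 − θ_2 = 90.0048° (wrapped to (-180°,180°])

60.008 -30.013 90.005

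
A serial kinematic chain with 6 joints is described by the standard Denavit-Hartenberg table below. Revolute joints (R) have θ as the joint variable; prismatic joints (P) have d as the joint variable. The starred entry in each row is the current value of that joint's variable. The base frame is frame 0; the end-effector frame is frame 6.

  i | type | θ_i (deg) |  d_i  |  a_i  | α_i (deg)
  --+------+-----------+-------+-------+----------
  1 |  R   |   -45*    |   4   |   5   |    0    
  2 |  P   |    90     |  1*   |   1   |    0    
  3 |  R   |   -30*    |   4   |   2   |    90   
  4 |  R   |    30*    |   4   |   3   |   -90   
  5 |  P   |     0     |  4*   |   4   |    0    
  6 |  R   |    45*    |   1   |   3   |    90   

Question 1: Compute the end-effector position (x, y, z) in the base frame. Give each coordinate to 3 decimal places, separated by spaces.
after link 1: o_1 = (3.5355, -3.5355, 4.0000)
after link 2: o_2 = (4.2426, -2.8284, 5.0000)
after link 3: o_3 = (6.1745, -2.3108, 9.0000)
after link 4: o_4 = (9.7193, -5.5021, 10.5000)
after link 5: o_5 = (11.1335, -5.1231, 15.9641)
after link 6: o_6 = (11.8760, -2.7280, 17.8908)

11.876 -2.728 17.891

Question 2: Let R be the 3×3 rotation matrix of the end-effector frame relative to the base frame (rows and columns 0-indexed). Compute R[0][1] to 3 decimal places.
-0.483

End-effector y-axis (col 1 of R) = (-0.4830,-0.1294,0.8660)
R[0][1] = -0.4830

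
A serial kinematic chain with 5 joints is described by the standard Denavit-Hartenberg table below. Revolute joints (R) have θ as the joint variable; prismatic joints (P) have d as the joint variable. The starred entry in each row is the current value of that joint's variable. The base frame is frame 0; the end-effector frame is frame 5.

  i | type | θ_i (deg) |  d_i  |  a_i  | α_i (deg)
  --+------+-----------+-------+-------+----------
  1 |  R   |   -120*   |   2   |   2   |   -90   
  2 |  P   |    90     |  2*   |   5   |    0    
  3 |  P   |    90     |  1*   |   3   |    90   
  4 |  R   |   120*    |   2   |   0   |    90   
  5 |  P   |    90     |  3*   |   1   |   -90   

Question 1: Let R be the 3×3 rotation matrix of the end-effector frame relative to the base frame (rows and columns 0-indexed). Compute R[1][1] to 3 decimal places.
End-effector y-axis (col 1 of R) = (-0.8660,-0.5000,0.0000)
R[1][1] = -0.5000

-0.500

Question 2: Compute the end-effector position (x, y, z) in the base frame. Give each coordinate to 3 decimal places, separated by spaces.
after link 1: o_1 = (-1.0000, -1.7321, 2.0000)
after link 2: o_2 = (0.7321, -2.7321, -3.0000)
after link 3: o_3 = (3.0981, -0.6340, -3.0000)
after link 4: o_4 = (3.0981, -0.6340, -5.0000)
after link 5: o_5 = (5.6962, 0.8660, -6.0000)

5.696 0.866 -6.000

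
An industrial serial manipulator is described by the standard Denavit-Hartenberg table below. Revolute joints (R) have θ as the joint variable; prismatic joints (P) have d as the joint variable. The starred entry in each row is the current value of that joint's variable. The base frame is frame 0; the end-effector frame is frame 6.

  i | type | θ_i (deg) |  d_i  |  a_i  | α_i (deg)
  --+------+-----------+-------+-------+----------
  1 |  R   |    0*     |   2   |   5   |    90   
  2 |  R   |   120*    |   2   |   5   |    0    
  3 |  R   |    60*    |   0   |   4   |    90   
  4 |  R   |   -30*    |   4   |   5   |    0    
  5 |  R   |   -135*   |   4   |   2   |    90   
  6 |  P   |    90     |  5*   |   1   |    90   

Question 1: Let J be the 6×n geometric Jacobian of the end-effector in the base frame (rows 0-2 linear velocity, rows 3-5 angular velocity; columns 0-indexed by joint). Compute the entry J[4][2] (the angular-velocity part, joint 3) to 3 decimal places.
-1.000

axis z_2 = (0.0000,-1.0000,0.0000); lever o_n−o_2 = (-5.1042,-1.8120,9.0000)
cross product → J_v[:, 2] = (-9.0000,-0.0000,-5.1042)
J_ω[:, 2] = z_2
entry J[4][2] = -1.0000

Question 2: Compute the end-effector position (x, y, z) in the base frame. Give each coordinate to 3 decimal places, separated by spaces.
-2.604 -3.812 15.330

after link 1: o_1 = (5.0000, 0.0000, 2.0000)
after link 2: o_2 = (2.5000, -2.0000, 6.3301)
after link 3: o_3 = (-1.5000, -2.0000, 6.3301)
after link 4: o_4 = (-5.8301, 0.5000, 10.3301)
after link 5: o_5 = (-3.8983, 1.0176, 14.3301)
after link 6: o_6 = (-2.6042, -3.8120, 15.3301)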